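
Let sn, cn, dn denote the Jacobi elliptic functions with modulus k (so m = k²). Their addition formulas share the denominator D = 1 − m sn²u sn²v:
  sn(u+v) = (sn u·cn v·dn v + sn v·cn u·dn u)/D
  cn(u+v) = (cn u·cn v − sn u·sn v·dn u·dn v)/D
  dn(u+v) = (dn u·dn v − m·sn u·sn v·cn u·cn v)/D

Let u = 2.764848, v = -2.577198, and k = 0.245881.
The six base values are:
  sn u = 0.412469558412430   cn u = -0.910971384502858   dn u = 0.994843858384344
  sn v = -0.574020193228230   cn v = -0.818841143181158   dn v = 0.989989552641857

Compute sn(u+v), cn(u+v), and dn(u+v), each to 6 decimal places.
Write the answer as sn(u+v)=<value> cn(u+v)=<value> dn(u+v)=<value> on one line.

sn(u+v)=0.186486 cn(u+v)=0.982458 dn(u+v)=0.998948

m = k² = 0.060457466161
D = 1 − m·sn²u·sn²v = 0.9966108711064795
sn(u+v) = (sn u·cn v·dn v + sn v·cn u·dn u)/D = 0.1858536956363519/0.9966108711064795 = 0.1864857197774787
cn(u+v) = (cn u·cn v − sn u·sn v·dn u·dn v)/D = 0.9791279958340105/0.9966108711064795 = 0.9824576715152036
dn(u+v) = (dn u·dn v − m·sn u·sn v·cn u·cn v)/D = 0.9955626203435495/0.9966108711064795 = 0.9989481844987641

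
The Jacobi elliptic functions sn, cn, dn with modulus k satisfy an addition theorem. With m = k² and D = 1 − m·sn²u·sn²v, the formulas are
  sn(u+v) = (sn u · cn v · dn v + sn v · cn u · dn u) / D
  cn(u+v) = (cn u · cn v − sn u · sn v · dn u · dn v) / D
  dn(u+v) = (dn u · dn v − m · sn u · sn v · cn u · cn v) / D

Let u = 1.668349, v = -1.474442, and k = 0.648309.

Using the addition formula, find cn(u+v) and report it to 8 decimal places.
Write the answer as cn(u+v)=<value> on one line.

sn u = 0.9955715357234108, cn u = 0.09400700642680538, dn u = 0.7638126768101166
sn v = -0.970531041980955, cn v = 0.240976132742149, dn v = 0.777240191116172
m = k² = 0.420304559481
D = 1 − m·sn²u·sn²v = 0.6076009881328631
cn(u+v) = (cn u·cn v − sn u·sn v·dn u·dn v)/D = 0.5962730863998939/0.6076009881328631 = 0.981356347415136

cn(u+v)=0.98135635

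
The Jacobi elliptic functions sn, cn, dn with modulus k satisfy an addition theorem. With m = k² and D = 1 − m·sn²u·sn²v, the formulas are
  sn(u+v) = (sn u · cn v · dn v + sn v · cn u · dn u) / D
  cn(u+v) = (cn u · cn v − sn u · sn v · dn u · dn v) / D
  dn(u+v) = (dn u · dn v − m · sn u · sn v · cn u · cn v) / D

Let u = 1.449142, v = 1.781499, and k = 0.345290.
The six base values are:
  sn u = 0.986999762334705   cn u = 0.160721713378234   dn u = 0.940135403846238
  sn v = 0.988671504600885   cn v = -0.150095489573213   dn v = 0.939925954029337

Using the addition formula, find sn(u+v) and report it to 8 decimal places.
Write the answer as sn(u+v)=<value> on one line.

m = k² = 0.1192251841
D = 1 − m·sn²u·sn²v = 0.8864711778320038
sn(u+v) = (sn u·cn v·dn v + sn v·cn u·dn u)/D = 0.01014384499796584/0.8864711778320038 = 0.01144294958666802

sn(u+v)=0.01144295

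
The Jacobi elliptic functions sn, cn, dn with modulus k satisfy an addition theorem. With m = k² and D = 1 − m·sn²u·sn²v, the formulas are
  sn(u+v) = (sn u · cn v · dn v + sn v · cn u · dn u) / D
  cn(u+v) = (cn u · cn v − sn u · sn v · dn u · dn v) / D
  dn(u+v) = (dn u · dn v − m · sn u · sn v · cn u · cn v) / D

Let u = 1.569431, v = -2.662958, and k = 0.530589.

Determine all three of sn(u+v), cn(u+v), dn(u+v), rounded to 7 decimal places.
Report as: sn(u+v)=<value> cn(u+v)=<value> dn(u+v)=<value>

sn(u+v)=-0.8651284 cn(u+v)=0.5015504 dn(u+v)=0.8884220

sn u = 0.9935641018039264, cn u = 0.1132712479253099, dn u = 0.8497572480154052
sn v = -0.6641336694223103, cn v = -0.7476138502861337, dn v = 0.9358562455395604
m = k² = 0.281524686921
D = 1 − m·sn²u·sn²v = 0.8774200996706214
sn(u+v) = (sn u·cn v·dn v + sn v·cn u·dn u)/D = -0.7590810568921119/0.8774200996706214 = -0.8651284113243664
cn(u+v) = (cn u·cn v − sn u·sn v·dn u·dn v)/D = 0.4400704266064211/0.8774200996706214 = 0.501550428092109
dn(u+v) = (dn u·dn v − m·sn u·sn v·cn u·cn v)/D = 0.7795193174416106/0.8774200996706214 = 0.8884219973240159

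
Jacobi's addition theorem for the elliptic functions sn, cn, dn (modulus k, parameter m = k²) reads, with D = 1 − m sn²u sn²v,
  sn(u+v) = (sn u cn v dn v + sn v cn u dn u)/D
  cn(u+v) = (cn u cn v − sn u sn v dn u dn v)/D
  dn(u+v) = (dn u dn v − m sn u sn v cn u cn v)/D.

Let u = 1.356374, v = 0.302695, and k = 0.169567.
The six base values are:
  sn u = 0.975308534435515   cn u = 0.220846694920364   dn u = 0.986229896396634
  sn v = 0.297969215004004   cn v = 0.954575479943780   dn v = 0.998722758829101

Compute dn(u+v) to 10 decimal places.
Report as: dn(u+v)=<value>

m = k² = 0.028752967489
D = 1 − m·sn²u·sn²v = 0.9975716598754019
dn(u+v) = (dn u·dn v − m·sn u·sn v·cn u·cn v)/D = 0.9832086836455651/0.9975716598754019 = 0.9856020606763921

dn(u+v)=0.9856020607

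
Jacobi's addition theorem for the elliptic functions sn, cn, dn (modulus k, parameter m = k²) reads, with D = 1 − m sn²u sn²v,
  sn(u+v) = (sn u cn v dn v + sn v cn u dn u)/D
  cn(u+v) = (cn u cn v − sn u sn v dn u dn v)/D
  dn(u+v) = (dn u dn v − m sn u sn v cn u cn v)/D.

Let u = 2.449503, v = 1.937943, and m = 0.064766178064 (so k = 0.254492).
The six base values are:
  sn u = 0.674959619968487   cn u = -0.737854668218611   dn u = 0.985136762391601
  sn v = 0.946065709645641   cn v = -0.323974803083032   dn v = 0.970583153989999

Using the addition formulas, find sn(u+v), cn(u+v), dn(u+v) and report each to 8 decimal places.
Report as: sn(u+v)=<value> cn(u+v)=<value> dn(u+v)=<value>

m = k² = 0.064766178064
D = 1 − m·sn²u·sn²v = 0.9735913344810595
sn(u+v) = (sn u·cn v·dn v + sn v·cn u·dn u)/D = -0.8999209144171261/0.9735913344810595 = -0.9243312697486148
cn(u+v) = (cn u·cn v − sn u·sn v·dn u·dn v)/D = -0.3715137068416909/0.9735913344810595 = -0.3815910163577144
dn(u+v) = (dn u·dn v − m·sn u·sn v·cn u·cn v)/D = 0.9462709451670727/0.9735913344810595 = 0.9719385451098443

sn(u+v)=-0.92433127 cn(u+v)=-0.38159102 dn(u+v)=0.97193855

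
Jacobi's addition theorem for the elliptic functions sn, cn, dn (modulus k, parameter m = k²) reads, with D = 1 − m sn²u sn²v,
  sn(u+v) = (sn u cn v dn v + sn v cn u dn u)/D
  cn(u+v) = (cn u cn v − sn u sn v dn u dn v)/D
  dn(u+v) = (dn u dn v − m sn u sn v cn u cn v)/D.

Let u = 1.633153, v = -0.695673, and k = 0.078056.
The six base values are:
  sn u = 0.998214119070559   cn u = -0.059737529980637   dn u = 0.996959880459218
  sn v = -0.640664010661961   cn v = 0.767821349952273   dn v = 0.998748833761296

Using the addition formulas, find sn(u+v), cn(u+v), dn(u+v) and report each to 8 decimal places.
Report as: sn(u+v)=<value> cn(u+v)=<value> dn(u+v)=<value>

m = k² = 0.006092739136
D = 1 − m·sn²u·sn²v = 0.9975081571080791
sn(u+v) = (sn u·cn v·dn v + sn v·cn u·dn u)/D = 0.8036464909871833/0.9975081571080791 = 0.8056540543157773
cn(u+v) = (cn u·cn v − sn u·sn v·dn u·dn v)/D = 0.5909101801637398/0.9975081571080791 = 0.5923863137890262
dn(u+v) = (dn u·dn v − m·sn u·sn v·cn u·cn v)/D = 0.9955337975409171/0.9975081571080791 = 0.9980207083490064

sn(u+v)=0.80565405 cn(u+v)=0.59238631 dn(u+v)=0.99802071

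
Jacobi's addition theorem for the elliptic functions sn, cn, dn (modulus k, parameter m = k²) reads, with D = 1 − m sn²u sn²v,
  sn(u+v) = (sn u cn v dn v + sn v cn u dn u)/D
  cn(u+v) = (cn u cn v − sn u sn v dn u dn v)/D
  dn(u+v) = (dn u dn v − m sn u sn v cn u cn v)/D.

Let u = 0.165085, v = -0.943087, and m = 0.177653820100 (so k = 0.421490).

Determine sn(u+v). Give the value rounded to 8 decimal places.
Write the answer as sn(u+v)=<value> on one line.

sn(u+v)=-0.69303297

sn u = 0.16420551803835, cn u = 0.9864261492102473, dn u = 0.9976020447662059
sn v = -0.7970340834801579, cn v = 0.6039343257101261, dn v = 0.9418827117085017
m = k² = 0.1776538201
D = 1 − m·sn²u·sn²v = 0.9969569868292858
sn(u+v) = (sn u·cn v·dn v + sn v·cn u·dn u)/D = -0.6909240575751851/0.9969569868292858 = -0.6930329660185185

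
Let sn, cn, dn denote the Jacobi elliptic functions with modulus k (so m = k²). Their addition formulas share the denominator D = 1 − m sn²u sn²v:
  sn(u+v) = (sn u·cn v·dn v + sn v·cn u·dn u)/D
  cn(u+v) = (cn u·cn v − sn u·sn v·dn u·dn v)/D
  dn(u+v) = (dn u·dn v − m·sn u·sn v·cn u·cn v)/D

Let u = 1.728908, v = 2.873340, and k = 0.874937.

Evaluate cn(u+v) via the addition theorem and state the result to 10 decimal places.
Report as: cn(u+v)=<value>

cn(u+v)=-0.9736373593

sn u = 0.9743796042127408, cn u = 0.224909730545885, dn u = 0.5226933522812429
sn v = 0.9382728412606688, cn v = -0.3458960470323877, dn v = 0.5710293783496769
m = k² = 0.765514753969
D = 1 − m·sn²u·sn²v = 0.3601646565916122
cn(u+v) = (cn u·cn v − sn u·sn v·dn u·dn v)/D = -0.3506697651725959/0.3601646565916122 = -0.9736373593431672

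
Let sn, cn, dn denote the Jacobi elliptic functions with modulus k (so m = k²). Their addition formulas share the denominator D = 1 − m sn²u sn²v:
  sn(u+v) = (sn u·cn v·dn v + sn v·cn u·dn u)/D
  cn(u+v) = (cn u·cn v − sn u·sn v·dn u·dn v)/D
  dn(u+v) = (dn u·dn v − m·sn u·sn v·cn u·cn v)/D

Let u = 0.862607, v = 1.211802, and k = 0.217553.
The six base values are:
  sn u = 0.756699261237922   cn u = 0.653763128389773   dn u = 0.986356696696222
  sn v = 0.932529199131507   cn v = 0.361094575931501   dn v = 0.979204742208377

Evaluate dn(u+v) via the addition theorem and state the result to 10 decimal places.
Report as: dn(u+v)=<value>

dn(u+v)=0.9810819790

m = k² = 0.047329307809
D = 1 − m·sn²u·sn²v = 0.9764331438279537
dn(u+v) = (dn u·dn v − m·sn u·sn v·cn u·cn v)/D = 0.9579609611304054/0.9764331438279537 = 0.9810819790230276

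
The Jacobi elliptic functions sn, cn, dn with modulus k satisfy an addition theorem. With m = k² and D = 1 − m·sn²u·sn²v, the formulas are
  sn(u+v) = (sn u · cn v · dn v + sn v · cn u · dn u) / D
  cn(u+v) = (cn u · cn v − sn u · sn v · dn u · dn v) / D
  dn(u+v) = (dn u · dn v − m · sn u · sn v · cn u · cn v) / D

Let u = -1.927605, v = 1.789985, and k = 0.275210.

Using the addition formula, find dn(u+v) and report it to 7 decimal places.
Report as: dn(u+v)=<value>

dn(u+v)=0.9992874

sn u = -0.9512413306314597, cn u = -0.3084476145125619, dn u = 0.96512455467255
sn v = 0.9836778840513809, cn v = -0.1799383795308774, dn v = 0.9626586984160086
m = k² = 0.0757405441
D = 1 − m·sn²u·sn²v = 0.933684406808507
dn(u+v) = (dn u·dn v − m·sn u·sn v·cn u·cn v)/D = 0.9330190304565456/0.933684406808507 = 0.9992873648235855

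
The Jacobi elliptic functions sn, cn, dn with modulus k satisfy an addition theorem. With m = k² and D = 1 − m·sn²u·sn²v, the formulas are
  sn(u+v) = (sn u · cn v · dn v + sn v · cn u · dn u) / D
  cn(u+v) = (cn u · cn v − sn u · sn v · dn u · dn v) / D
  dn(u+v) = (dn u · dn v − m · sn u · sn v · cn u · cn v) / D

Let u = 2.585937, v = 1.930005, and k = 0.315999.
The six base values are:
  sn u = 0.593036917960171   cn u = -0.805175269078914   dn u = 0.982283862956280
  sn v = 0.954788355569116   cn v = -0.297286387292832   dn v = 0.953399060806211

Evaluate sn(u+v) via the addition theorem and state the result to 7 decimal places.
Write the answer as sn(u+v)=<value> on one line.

sn(u+v)=-0.9537730

m = k² = 0.099855368001
D = 1 − m·sn²u·sn²v = 0.9679853244949931
sn(u+v) = (sn u·cn v·dn v + sn v·cn u·dn u)/D = -0.9232382747895205/0.9679853244949931 = -0.9537730081509061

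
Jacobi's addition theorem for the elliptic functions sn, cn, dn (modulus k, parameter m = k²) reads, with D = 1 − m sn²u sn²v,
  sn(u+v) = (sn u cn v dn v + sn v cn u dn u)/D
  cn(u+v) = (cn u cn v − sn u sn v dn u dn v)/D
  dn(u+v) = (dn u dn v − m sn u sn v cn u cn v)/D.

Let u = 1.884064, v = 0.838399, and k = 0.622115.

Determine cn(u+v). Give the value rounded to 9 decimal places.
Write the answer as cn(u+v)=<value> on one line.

sn u = 0.9959117154053047, cn u = -0.09033191638874568, dn u = 0.7849401325065746
sn v = 0.7212430814188826, cn v = 0.6926820464725465, dn v = 0.8936843818210274
m = k² = 0.387027073225
D = 1 − m·sn²u·sn²v = 0.8003145834637128
cn(u+v) = (cn u·cn v − sn u·sn v·dn u·dn v)/D = -0.5664467523769738/0.8003145834637128 = -0.7077801205688727

cn(u+v)=-0.707780121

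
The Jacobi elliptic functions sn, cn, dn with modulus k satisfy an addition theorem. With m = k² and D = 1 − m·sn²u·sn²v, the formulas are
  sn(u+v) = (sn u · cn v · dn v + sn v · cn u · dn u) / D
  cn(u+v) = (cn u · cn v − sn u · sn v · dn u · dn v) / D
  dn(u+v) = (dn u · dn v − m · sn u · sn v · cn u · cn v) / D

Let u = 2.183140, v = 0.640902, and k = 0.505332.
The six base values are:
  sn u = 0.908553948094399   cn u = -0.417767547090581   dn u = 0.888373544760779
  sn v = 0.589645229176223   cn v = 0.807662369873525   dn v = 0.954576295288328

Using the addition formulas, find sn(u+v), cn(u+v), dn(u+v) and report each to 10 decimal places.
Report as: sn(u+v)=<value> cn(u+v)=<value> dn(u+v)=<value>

m = k² = 0.255360430224
D = 1 − m·sn²u·sn²v = 0.9267113673264327
sn(u+v) = (sn u·cn v·dn v + sn v·cn u·dn u)/D = 0.4816355224765171/0.9267113673264327 = 0.5197254932418043
cn(u+v) = (cn u·cn v − sn u·sn v·dn u·dn v)/D = -0.7917203937128302/0.9267113673264327 = -0.8543333141547058
dn(u+v) = (dn u·dn v − m·sn u·sn v·cn u·cn v)/D = 0.8941796745184178/0.9267113673264327 = 0.9648955500547393

sn(u+v)=0.5197254932 cn(u+v)=-0.8543333142 dn(u+v)=0.9648955501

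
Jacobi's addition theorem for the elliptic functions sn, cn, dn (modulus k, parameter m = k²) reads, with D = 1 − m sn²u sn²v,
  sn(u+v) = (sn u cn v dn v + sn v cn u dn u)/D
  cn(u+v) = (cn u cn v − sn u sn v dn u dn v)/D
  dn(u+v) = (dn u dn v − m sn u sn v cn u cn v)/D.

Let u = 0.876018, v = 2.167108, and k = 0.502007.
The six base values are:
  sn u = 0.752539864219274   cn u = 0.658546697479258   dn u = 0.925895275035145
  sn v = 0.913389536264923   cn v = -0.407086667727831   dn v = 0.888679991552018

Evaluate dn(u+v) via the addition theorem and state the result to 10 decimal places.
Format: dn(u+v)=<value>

m = k² = 0.252011028049
D = 1 − m·sn²u·sn²v = 0.8809332137905957
dn(u+v) = (dn u·dn v − m·sn u·sn v·cn u·cn v)/D = 0.8692631437937224/0.8809332137905957 = 0.9867526052892731

dn(u+v)=0.9867526053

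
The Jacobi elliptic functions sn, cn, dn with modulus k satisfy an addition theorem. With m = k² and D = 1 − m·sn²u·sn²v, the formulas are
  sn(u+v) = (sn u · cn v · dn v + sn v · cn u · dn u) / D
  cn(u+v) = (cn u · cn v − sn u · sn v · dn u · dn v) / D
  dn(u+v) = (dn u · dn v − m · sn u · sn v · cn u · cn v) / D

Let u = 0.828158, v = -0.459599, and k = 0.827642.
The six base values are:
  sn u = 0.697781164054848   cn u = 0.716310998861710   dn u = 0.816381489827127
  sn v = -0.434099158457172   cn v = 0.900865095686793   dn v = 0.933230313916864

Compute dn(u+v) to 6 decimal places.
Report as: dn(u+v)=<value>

m = k² = 0.684991280164
D = 1 − m·sn²u·sn²v = 0.9371505596723493
dn(u+v) = (dn u·dn v − m·sn u·sn v·cn u·cn v)/D = 0.8957639478937721/0.9371505596723493 = 0.9558378199197288

dn(u+v)=0.955838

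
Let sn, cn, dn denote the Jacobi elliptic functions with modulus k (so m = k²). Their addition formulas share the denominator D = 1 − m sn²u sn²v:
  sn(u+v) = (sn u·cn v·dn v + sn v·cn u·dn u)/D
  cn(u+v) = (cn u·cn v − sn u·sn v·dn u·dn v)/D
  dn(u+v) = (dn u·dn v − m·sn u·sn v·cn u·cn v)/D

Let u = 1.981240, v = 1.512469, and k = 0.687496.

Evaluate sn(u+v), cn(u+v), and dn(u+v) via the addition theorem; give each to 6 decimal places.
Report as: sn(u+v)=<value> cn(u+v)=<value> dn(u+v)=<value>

sn u = 0.9940786199383834, cn u = -0.1086632292056475, dn u = 0.7300206620413427
sn v = 0.9728457709873701, cn v = 0.2314543278316253, dn v = 0.7434175632533727
m = k² = 0.472650750016
D = 1 − m·sn²u·sn²v = 0.5579516144801457
sn(u+v) = (sn u·cn v·dn v + sn v·cn u·dn u)/D = 0.09387598181689953/0.5579516144801457 = 0.1682511160118527
cn(u+v) = (cn u·cn v − sn u·sn v·dn u·dn v)/D = -0.5499975492117345/0.5579516144801457 = -0.9857441665872368
dn(u+v) = (dn u·dn v − m·sn u·sn v·cn u·cn v)/D = 0.5542063468188133/0.5579516144801457 = 0.993287468726438

sn(u+v)=0.168251 cn(u+v)=-0.985744 dn(u+v)=0.993287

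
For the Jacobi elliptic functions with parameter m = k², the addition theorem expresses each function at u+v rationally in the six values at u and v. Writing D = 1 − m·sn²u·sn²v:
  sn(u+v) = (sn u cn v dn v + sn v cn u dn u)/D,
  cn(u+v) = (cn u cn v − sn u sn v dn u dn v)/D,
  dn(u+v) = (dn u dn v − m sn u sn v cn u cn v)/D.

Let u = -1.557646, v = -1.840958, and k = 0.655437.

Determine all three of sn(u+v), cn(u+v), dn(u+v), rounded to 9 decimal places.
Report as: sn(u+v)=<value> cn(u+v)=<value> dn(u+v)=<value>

sn u = -0.983347567996325, cn u = 0.1817348632368399, dn u = 0.7645854443919675
sn v = -0.999488758094482, cn v = -0.03197221360416124, dn v = 0.7555405239968241
m = k² = 0.429597660969
D = 1 − m·sn²u·sn²v = 0.5850155422791895
sn(u+v) = (sn u·cn v·dn v + sn v·cn u·dn u)/D = -0.1151267513441818/0.5850155422791895 = -0.1967926371590986
cn(u+v) = (cn u·cn v − sn u·sn v·dn u·dn v)/D = -0.5735756408993927/0.5850155422791895 = -0.9804451325596794
dn(u+v) = (dn u·dn v − m·sn u·sn v·cn u·cn v)/D = 0.5801286277726674/0.5850155422791895 = 0.9916465219240451

sn(u+v)=-0.196792637 cn(u+v)=-0.980445133 dn(u+v)=0.991646522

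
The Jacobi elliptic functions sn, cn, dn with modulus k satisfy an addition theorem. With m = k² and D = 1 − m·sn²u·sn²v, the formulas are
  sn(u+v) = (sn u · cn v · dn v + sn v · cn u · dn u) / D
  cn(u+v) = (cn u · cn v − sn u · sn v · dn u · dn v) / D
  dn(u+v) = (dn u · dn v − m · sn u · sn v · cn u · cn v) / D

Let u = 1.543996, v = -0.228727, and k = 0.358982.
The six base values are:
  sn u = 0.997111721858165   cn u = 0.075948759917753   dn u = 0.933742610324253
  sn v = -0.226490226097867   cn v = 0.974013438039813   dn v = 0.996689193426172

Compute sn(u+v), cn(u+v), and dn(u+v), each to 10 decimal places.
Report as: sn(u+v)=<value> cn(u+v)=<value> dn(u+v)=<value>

sn(u+v)=0.9582207702 cn(u+v)=0.2860296410 dn(u+v)=0.9389755065

m = k² = 0.128868076324
D = 1 − m·sn²u·sn²v = 0.9934274799471208
sn(u+v) = (sn u·cn v·dn v + sn v·cn u·dn u)/D = 0.9519228449973117/0.9934274799471208 = 0.9582207702246989
cn(u+v) = (cn u·cn v − sn u·sn v·dn u·dn v)/D = 0.284149705413029/0.9934274799471208 = 0.2860296409639827
dn(u+v) = (dn u·dn v − m·sn u·sn v·cn u·cn v)/D = 0.9328040711882333/0.9934274799471208 = 0.938975506534091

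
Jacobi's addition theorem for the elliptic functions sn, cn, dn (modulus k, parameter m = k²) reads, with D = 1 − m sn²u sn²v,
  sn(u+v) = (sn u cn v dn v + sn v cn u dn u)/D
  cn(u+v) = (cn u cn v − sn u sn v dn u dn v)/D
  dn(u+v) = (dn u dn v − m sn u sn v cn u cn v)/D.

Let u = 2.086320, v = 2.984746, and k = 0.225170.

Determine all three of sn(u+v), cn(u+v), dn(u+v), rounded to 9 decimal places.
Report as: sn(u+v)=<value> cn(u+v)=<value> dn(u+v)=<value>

sn(u+v)=-0.958312312 cn(u+v)=0.285722790 dn(u+v)=0.976441303

sn u = 0.8854820833887505, cn u = -0.4646735197937557, dn u = 0.9799214357581045
sn v = 0.1964929964409161, cn v = -0.9805052281092998, dn v = 0.9990207402446995
m = k² = 0.0507015289
D = 1 − m·sn²u·sn²v = 0.9984651188125687
sn(u+v) = (sn u·cn v·dn v + sn v·cn u·dn u)/D = -0.9568414165492287/0.9984651188125687 = -0.9583123120887376
cn(u+v) = (cn u·cn v − sn u·sn v·dn u·dn v)/D = 0.2852842390694975/0.9984651188125687 = 0.2857227896040812
dn(u+v) = (dn u·dn v − m·sn u·sn v·cn u·cn v)/D = 0.9749425814063072/0.9984651188125687 = 0.9764413027925945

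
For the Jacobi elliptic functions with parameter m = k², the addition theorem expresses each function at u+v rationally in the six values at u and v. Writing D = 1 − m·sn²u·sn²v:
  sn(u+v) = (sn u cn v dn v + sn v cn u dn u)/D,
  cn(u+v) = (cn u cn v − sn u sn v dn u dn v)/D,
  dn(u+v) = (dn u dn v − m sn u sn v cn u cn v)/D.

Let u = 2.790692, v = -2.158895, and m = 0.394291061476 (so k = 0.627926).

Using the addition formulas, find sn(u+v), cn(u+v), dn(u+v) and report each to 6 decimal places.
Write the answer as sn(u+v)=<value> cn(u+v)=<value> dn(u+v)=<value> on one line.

sn(u+v)=0.578248 cn(u+v)=0.815861 dn(u+v)=0.931751

sn u = 0.6678123540884169, cn u = -0.7443296714003056, dn u = 0.9078307652165776
sn v = -0.9545169102210786, cn v = -0.298156784430617, dn v = 0.8004751186542081
m = k² = 0.394291061476
D = 1 − m·sn²u·sn²v = 0.8397887225798805
sn(u+v) = (sn u·cn v·dn v + sn v·cn u·dn u)/D = 0.4856064677799611/0.8397887225798805 = 0.5782483792925314
cn(u+v) = (cn u·cn v − sn u·sn v·dn u·dn v)/D = 0.6851506819836181/0.8397887225798805 = 0.8158607796956297
dn(u+v) = (dn u·dn v − m·sn u·sn v·cn u·cn v)/D = 0.7824742088626201/0.8397887225798805 = 0.9317512700799473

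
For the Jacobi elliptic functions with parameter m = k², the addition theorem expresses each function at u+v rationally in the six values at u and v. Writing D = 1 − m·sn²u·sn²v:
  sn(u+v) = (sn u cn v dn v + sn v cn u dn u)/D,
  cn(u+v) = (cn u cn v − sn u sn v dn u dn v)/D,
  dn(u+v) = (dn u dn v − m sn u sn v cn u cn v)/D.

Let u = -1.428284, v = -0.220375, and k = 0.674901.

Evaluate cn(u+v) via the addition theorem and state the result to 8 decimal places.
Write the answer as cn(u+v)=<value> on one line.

cn(u+v)=0.12497455

sn u = -0.9579800680761895, cn u = 0.2868347767770488, dn u = 0.7628786420525835
sn v = -0.217811160208183, cn v = 0.9759909315607216, dn v = 0.9891363479659286
m = k² = 0.455491359801
D = 1 − m·sn²u·sn²v = 0.9801686012801774
cn(u+v) = (cn u·cn v − sn u·sn v·dn u·dn v)/D = 0.1224961273702588/0.9801686012801774 = 0.1249745474505806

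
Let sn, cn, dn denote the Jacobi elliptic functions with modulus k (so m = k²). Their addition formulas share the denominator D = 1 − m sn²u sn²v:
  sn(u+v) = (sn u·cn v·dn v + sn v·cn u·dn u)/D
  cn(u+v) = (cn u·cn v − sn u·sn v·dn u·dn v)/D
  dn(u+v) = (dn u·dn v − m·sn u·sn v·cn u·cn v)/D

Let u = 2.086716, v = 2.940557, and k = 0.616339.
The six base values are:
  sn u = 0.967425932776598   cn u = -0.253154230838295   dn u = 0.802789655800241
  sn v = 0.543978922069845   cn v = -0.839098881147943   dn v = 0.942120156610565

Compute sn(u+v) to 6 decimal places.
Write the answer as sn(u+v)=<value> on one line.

sn(u+v)=-0.978251

m = k² = 0.379873762921
D = 1 − m·sn²u·sn²v = 0.8947943914612338
sn(u+v) = (sn u·cn v·dn v + sn v·cn u·dn u)/D = -0.875333745373184/0.8947943914612338 = -0.9782512650126586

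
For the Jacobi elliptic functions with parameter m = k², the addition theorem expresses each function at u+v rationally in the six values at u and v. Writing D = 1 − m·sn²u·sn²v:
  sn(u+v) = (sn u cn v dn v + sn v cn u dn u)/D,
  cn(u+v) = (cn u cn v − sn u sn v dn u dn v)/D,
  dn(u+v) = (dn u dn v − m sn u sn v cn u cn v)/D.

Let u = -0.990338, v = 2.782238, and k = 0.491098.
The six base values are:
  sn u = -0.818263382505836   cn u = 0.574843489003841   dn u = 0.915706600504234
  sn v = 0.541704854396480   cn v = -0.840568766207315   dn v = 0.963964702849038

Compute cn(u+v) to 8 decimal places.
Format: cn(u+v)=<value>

cn(u+v)=-0.09650118

m = k² = 0.241177245604
D = 1 − m·sn²u·sn²v = 0.9526142215579655
cn(u+v) = (cn u·cn v − sn u·sn v·dn u·dn v)/D = -0.09192839198752487/0.9526142215579655 = -0.09650117529967101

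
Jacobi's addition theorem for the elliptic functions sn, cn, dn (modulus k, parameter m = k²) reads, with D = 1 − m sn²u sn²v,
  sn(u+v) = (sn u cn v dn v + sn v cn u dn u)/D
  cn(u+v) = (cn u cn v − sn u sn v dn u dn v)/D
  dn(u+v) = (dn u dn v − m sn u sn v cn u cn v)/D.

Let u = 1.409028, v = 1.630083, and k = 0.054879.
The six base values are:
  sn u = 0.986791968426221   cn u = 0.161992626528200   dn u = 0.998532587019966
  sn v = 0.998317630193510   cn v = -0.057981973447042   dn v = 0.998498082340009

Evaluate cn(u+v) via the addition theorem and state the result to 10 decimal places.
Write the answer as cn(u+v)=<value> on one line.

cn(u+v)=-0.9945082225

m = k² = 0.003011704641
D = 1 − m·sn²u·sn²v = 0.9970771867201101
cn(u+v) = (cn u·cn v − sn u·sn v·dn u·dn v)/D = -0.9916014606523691/0.9970771867201101 = -0.9945082224920285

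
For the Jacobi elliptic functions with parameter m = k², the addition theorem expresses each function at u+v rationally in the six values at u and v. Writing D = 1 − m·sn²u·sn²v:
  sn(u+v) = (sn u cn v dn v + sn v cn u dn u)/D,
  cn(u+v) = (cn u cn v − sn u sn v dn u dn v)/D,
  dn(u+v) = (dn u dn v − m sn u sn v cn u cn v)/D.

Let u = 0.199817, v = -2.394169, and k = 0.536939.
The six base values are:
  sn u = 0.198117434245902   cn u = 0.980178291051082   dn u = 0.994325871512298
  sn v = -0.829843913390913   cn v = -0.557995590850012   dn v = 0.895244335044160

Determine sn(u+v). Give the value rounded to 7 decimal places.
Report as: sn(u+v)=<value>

sn(u+v)=-0.9148771

m = k² = 0.288303489721
D = 1 − m·sn²u·sn²v = 0.9922072971693099
sn(u+v) = (sn u·cn v·dn v + sn v·cn u·dn u)/D = -0.907747738126872/0.9922072971693099 = -0.9148771035212153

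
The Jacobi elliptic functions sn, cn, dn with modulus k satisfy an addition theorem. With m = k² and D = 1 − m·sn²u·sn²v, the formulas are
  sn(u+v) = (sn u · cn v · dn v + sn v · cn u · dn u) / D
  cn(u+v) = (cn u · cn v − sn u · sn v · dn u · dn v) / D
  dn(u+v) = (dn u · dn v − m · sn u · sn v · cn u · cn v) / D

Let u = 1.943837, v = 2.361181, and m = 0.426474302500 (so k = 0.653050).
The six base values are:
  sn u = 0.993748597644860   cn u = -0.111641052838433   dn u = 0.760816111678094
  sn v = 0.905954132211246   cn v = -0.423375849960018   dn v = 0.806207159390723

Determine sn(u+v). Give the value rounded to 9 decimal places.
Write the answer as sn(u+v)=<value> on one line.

sn(u+v)=-0.635983954

m = k² = 0.4264743025
D = 1 − m·sn²u·sn²v = 0.6543326616034575
sn(u+v) = (sn u·cn v·dn v + sn v·cn u·dn u)/D = -0.4161450731680539/0.6543326616034575 = -0.6359839537098464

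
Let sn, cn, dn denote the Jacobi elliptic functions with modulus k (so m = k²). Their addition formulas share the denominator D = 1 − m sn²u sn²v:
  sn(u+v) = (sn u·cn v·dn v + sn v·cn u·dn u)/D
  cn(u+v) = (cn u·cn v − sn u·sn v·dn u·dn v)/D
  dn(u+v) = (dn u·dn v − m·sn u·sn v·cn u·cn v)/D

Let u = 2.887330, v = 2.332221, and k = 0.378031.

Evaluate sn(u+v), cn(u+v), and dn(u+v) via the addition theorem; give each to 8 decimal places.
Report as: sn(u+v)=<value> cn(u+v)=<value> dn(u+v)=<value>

sn u = 0.3665477180215415, cn u = -0.9303992532312139, dn u = 0.9903531454398324
sn v = 0.7928643054010009, cn v = -0.6093982222003838, dn v = 0.9540249230948712
m = k² = 0.142907436961
D = 1 − m·sn²u·sn²v = 0.9879298239842227
sn(u+v) = (sn u·cn v·dn v + sn v·cn u·dn u)/D = -0.9436679751352666/0.9879298239842227 = -0.9551973755884275
cn(u+v) = (cn u·cn v − sn u·sn v·dn u·dn v)/D = 0.2923971440038411/0.9879298239842227 = 0.2959695485501516
dn(u+v) = (dn u·dn v − m·sn u·sn v·cn u·cn v)/D = 0.9212735440662407/0.9879298239842227 = 0.9325293373074175

sn(u+v)=-0.95519738 cn(u+v)=0.29596955 dn(u+v)=0.93252934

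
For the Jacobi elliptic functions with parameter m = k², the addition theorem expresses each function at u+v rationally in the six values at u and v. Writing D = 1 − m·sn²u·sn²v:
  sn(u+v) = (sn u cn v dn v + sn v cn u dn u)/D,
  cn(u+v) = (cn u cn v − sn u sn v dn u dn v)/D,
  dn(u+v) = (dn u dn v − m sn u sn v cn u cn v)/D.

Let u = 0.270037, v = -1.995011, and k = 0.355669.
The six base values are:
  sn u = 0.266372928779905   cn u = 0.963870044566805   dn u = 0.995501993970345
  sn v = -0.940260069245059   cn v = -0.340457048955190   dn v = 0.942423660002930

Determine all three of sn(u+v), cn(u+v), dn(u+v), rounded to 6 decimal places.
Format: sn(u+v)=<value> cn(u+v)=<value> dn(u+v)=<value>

m = k² = 0.126500437561
D = 1 − m·sn²u·sn²v = 0.9920646116542337
sn(u+v) = (sn u·cn v·dn v + sn v·cn u·dn u)/D = -0.9876790506121128/0.9920646116542337 = -0.9955793594584447
cn(u+v) = (cn u·cn v − sn u·sn v·dn u·dn v)/D = -0.09317878878060823/0.9920646116542337 = -0.09392411309303311
dn(u+v) = (dn u·dn v − m·sn u·sn v·cn u·cn v)/D = 0.927787563838723/0.9920646116542337 = 0.9352088089218998

sn(u+v)=-0.995579 cn(u+v)=-0.093924 dn(u+v)=0.935209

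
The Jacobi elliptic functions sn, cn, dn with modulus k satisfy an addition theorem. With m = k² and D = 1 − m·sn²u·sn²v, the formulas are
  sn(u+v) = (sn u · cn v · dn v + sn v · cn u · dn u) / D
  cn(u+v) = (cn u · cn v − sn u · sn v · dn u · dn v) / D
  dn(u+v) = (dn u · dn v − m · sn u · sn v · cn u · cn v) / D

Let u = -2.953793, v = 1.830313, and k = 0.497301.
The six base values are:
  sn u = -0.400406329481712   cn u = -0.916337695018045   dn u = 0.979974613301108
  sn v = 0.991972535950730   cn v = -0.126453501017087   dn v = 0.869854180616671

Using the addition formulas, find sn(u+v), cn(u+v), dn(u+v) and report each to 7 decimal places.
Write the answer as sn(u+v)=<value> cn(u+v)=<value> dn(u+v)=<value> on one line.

m = k² = 0.247308284601
D = 1 − m·sn²u·sn²v = 0.9609842616795377
sn(u+v) = (sn u·cn v·dn v + sn v·cn u·dn u)/D = -0.846735977257786/0.9609842616795377 = -0.8811132617072448
cn(u+v) = (cn u·cn v − sn u·sn v·dn u·dn v)/D = 0.4544545477966618/0.9609842616795377 = 0.4729052971194341
dn(u+v) = (dn u·dn v − m·sn u·sn v·cn u·cn v)/D = 0.8638171997352878/0.9609842616795377 = 0.8988879778588377

sn(u+v)=-0.8811133 cn(u+v)=0.4729053 dn(u+v)=0.8988880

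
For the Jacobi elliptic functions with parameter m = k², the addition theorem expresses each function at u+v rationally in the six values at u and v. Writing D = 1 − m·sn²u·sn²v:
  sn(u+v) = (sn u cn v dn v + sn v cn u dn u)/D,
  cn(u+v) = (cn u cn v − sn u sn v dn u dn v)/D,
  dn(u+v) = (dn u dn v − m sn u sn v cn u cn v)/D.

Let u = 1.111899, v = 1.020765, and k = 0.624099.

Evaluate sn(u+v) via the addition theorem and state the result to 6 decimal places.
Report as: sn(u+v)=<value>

sn(u+v)=0.959519

sn u = 0.8636832086533083, cn u = 0.5040350335942194, dn u = 0.8422905164500249
sn v = 0.8220759797911154, cn v = 0.5693778037915402, dn v = 0.8583546604654468
m = k² = 0.389499561801
D = 1 − m·sn²u·sn²v = 0.8036459589959815
sn(u+v) = (sn u·cn v·dn v + sn v·cn u·dn u)/D = 0.7711136123782063/0.8036459589959815 = 0.9595190565526904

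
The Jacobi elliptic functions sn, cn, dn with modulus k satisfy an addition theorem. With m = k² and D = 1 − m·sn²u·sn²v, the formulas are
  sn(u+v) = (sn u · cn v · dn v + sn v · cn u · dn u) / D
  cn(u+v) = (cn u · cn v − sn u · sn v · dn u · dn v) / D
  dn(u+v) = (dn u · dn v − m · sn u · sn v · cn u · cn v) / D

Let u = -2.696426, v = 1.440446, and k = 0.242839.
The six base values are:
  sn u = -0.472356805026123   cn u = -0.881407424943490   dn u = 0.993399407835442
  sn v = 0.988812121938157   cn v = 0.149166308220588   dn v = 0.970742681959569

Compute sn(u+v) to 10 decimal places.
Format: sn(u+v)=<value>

m = k² = 0.058970779921
D = 1 − m·sn²u·sn²v = 0.9871351481854108
sn(u+v) = (sn u·cn v·dn v + sn v·cn u·dn u)/D = -0.9341918824760209/0.9871351481854108 = -0.9463667504832421

sn(u+v)=-0.9463667505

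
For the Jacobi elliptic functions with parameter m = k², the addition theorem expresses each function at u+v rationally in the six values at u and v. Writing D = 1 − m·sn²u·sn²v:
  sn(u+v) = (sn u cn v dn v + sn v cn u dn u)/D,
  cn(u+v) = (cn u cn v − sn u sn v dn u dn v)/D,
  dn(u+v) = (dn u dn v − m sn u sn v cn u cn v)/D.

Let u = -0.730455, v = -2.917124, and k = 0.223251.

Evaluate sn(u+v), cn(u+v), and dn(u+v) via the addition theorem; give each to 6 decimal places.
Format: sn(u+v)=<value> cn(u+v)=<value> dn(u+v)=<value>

sn u = -0.665040567351758, cn u = 0.7468072333450258, dn u = 0.9889167662457287
sn v = -0.2615219166067665, cn v = -0.9651975378824396, dn v = 0.9982941391901738
m = k² = 0.049841009001
D = 1 − m·sn²u·sn²v = 0.9984923543376938
sn(u+v) = (sn u·cn v·dn v + sn v·cn u·dn u)/D = 0.4476587019299876/0.9984923543376938 = 0.4483346316927208
cn(u+v) = (cn u·cn v − sn u·sn v·dn u·dn v)/D = -0.8925181613038411/0.9984923543376938 = -0.8938657941911372
dn(u+v) = (dn u·dn v − m·sn u·sn v·cn u·cn v)/D = 0.9934781968056452/0.9984923543376938 = 0.994978271480732

sn(u+v)=0.448335 cn(u+v)=-0.893866 dn(u+v)=0.994978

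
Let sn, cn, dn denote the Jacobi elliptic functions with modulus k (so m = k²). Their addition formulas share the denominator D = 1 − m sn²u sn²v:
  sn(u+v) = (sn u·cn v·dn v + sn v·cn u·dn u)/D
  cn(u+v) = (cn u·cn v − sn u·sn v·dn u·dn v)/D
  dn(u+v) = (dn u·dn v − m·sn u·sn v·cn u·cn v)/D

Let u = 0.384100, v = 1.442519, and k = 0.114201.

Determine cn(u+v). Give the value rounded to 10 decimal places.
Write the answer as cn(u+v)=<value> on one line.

sn u = 0.3746139958310889, cn u = 0.9271808637625482, dn u = 0.9990844613817998
sn v = 0.991225605605995, cn v = 0.1321809320251167, dn v = 0.993572340848698
m = k² = 0.013041868401
D = 1 − m·sn²u·sn²v = 0.998201738542553
cn(u+v) = (cn u·cn v − sn u·sn v·dn u·dn v)/D = -0.2460468118449613/0.998201738542553 = -0.2464900654292663

cn(u+v)=-0.2464900654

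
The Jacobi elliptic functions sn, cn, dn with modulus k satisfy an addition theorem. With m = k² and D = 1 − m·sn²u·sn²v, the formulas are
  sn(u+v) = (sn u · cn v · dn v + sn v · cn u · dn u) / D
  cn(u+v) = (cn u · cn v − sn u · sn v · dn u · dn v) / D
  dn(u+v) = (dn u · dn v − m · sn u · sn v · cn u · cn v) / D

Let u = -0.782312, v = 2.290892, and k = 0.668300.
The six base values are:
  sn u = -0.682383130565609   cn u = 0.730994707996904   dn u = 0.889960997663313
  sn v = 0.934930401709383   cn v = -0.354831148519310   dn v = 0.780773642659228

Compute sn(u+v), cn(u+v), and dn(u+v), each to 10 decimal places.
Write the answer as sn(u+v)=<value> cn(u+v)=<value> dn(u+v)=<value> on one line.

m = k² = 0.44662489
D = 1 − m·sn²u·sn²v = 0.8182149974583122
sn(u+v) = (sn u·cn v·dn v + sn v·cn u·dn u)/D = 0.7972746501689856/0.8182149974583122 = 0.974407280049406
cn(u+v) = (cn u·cn v − sn u·sn v·dn u·dn v)/D = 0.1839263827285999/0.8182149974583122 = 0.2247897964470773
dn(u+v) = (dn u·dn v − m·sn u·sn v·cn u·cn v)/D = 0.6209509398130886/0.8182149974583122 = 0.7589092619201543

sn(u+v)=0.9744072800 cn(u+v)=0.2247897964 dn(u+v)=0.7589092619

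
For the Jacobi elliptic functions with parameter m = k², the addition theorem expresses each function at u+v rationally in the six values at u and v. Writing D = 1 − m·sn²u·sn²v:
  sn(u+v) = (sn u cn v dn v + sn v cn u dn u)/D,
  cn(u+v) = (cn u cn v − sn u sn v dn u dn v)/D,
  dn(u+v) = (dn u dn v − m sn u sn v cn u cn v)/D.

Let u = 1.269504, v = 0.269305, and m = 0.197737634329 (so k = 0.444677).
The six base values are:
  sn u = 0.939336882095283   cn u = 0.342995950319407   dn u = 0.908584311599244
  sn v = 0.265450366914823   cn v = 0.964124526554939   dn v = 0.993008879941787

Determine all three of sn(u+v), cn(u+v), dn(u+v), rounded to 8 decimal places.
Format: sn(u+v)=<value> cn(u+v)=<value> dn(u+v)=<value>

sn(u+v)=0.99425498 cn(u+v)=0.10703754 dn(u+v)=0.89695477

m = k² = 0.197737634329
D = 1 − m·sn²u·sn²v = 0.9877058433186661
sn(u+v) = (sn u·cn v·dn v + sn v·cn u·dn u)/D = 0.9820314532688647/0.9877058433186661 = 0.9942549797713704
cn(u+v) = (cn u·cn v − sn u·sn v·dn u·dn v)/D = 0.1057216047763135/0.9877058433186661 = 0.1070375410771001
dn(u+v) = (dn u·dn v − m·sn u·sn v·cn u·cn v)/D = 0.8859274638227444/0.9877058433186661 = 0.8969547662551545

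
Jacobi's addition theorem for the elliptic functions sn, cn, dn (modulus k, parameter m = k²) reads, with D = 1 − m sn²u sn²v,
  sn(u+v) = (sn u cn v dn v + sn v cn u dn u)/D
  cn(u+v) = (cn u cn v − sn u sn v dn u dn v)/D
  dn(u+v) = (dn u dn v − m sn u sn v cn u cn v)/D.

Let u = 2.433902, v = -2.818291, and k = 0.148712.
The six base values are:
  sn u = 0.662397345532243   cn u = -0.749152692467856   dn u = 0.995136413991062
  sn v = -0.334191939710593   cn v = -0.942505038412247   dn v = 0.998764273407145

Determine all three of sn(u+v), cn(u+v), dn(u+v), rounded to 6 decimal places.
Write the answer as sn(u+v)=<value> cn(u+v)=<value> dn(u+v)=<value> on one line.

m = k² = 0.022115258944
D = 1 − m·sn²u·sn²v = 0.9989162698952631
sn(u+v) = (sn u·cn v·dn v + sn v·cn u·dn u)/D = -0.3743982154289965/0.9989162698952631 = -0.3748044022430953
cn(u+v) = (cn u·cn v − sn u·sn v·dn u·dn v)/D = 0.9260991796481891/0.9989162698952631 = 0.9271039100657466
dn(u+v) = (dn u·dn v − m·sn u·sn v·cn u·cn v)/D = 0.9973633888557144/0.9989162698952631 = 0.9984454342307274

sn(u+v)=-0.374804 cn(u+v)=0.927104 dn(u+v)=0.998445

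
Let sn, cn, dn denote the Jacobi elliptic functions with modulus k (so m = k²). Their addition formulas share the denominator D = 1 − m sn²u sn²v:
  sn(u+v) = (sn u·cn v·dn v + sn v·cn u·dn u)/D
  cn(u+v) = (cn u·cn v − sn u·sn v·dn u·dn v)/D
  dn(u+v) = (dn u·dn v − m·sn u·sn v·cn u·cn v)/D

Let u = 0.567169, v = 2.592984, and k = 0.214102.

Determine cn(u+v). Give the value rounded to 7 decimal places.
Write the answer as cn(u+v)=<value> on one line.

cn(u+v)=-0.9998307

sn u = 0.5361443303971803, cn u = 0.8441263276210257, dn u = 0.9933898297408309
sn v = 0.5514810381577225, cn v = -0.8341874277118306, dn v = 0.9930048947714622
m = k² = 0.045839666404
D = 1 − m·sn²u·sn²v = 0.9959925690043639
cn(u+v) = (cn u·cn v − sn u·sn v·dn u·dn v)/D = -0.9958239549315191/0.9959925690043639 = -0.9998307074991399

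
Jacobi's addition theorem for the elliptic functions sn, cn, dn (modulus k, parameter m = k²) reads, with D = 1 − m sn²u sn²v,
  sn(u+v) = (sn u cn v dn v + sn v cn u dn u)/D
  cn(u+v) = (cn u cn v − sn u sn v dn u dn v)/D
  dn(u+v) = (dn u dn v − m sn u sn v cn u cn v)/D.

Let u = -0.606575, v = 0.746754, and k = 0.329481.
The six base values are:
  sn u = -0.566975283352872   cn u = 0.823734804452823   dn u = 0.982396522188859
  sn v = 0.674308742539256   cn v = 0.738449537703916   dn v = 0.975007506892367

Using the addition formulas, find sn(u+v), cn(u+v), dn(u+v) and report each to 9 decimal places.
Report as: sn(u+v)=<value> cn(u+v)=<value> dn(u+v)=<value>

m = k² = 0.108557729361
D = 1 − m·sn²u·sn²v = 0.9841325702161076
sn(u+v) = (sn u·cn v·dn v + sn v·cn u·dn u)/D = 0.1374549876196828/0.9841325702161076 = 0.1396712107490749
cn(u+v) = (cn u·cn v − sn u·sn v·dn u·dn v)/D = 0.9744860399916639/0.9841325702161076 = 0.9901979362167382
dn(u+v) = (dn u·dn v − m·sn u·sn v·cn u·cn v)/D = 0.9830899448885515/0.9841325702161076 = 0.9989405641484591

sn(u+v)=0.139671211 cn(u+v)=0.990197936 dn(u+v)=0.998940564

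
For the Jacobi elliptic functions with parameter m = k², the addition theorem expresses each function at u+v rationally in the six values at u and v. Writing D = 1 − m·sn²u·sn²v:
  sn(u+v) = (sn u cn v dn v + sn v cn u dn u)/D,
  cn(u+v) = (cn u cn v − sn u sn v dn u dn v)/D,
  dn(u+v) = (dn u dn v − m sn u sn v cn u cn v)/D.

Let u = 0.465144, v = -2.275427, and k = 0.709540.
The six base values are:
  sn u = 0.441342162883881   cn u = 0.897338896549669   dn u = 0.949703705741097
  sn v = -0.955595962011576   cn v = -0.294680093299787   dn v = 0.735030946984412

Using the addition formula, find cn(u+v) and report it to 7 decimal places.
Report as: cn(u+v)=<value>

m = k² = 0.5034470116
D = 1 − m·sn²u·sn²v = 0.9104525512371321
cn(u+v) = (cn u·cn v − sn u·sn v·dn u·dn v)/D = 0.02997593822952437/0.9104525512371321 = 0.03292421794940633

cn(u+v)=0.0329242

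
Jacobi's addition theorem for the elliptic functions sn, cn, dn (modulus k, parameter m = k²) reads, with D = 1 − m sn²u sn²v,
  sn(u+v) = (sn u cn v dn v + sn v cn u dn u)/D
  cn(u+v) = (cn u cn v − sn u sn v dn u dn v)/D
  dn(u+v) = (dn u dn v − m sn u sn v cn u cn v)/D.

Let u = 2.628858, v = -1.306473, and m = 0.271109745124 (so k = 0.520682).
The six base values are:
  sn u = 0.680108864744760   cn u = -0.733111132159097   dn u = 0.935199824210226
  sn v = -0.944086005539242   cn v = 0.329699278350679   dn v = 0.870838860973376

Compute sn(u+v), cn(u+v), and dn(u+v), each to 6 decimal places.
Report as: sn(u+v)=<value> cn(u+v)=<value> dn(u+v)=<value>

m = k² = 0.271109745124
D = 1 − m·sn²u·sn²v = 0.8882300337109473
sn(u+v) = (sn u·cn v·dn v + sn v·cn u·dn u)/D = 0.8425398839069285/0.8882300337109473 = 0.9485604538577362
cn(u+v) = (cn u·cn v − sn u·sn v·dn u·dn v)/D = 0.2812101292845797/0.8882300337109473 = 0.3165960602679786
dn(u+v) = (dn u·dn v − m·sn u·sn v·cn u·cn v)/D = 0.7723334649403543/0.8882300337109473 = 0.8695196465195087

sn(u+v)=0.948560 cn(u+v)=0.316596 dn(u+v)=0.869520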